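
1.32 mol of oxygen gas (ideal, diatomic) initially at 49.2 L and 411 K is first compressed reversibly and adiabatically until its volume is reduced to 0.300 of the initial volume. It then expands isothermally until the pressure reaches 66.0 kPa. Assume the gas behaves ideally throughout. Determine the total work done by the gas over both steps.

7730 J

P₁ = nRT₁/V₁ = 1.32×8.314×411/49.2 = 91.7 kPa.
Step 1 — Adiabatic: TV^(γ−1) = const ⇒ T₂ = 411×(3.33)^0.400 = 665 K; PV^γ = const ⇒ P₂ = 495 kPa.
ΔU = nCvΔT = 1.32×20.8×(665−411) = 6980 J.
Q = 0 for an adiabatic process, so W = −ΔU = -6980 J.
State after step 1: P = 495 kPa, V = 14.8 L, T = 665 K.
Step 2 — Isothermal: T stays 665 K; PV = const ⇒ V₂ = 111 L, P₂ = 66.0 kPa.
ΔU = 0 (ideal gas, T constant).
W = nRT ln(V₂/V₁) = 1.32×8.314×665×ln(7.49) = 14700 J.
Q = ΔU + W = 14700 J.
Net over both steps: W = 7730 J, Q = 14700 J, ΔU = 6980 J.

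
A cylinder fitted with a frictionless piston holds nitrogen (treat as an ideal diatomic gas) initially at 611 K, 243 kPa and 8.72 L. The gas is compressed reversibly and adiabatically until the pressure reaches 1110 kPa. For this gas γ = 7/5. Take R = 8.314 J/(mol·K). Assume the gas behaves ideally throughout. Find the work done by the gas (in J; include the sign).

-2880 J

n = P₁V₁/(RT₁) = 243×8.72/(8.314×611) = 0.417 mol.
Adiabatic: T₂/T₁ = (P₂/P₁)^((γ−1)/γ) ⇒ T₂ = 611×(4.57)^0.286 = 943 K; V₂ = 2.95 L.
ΔU = nCvΔT = 0.417×20.8×(943−611) = 2880 J.
Q = 0 for an adiabatic process, so W = −ΔU = -2880 J.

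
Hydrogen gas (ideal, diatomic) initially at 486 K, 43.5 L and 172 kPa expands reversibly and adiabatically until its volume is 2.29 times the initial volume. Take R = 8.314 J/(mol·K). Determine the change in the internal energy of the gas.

-5280 J

n = P₁V₁/(RT₁) = 172×43.5/(8.314×486) = 1.85 mol.
Adiabatic: TV^(γ−1) = const ⇒ T₂ = 486×(0.437)^0.400 = 349 K; PV^γ = const ⇒ P₂ = 53.9 kPa.
For an ideal gas ΔU = nCvΔT with Cv = (5/2)R = 20.8 J/(mol·K).
ΔU = 1.85×20.8×(349−486) = -5280 J.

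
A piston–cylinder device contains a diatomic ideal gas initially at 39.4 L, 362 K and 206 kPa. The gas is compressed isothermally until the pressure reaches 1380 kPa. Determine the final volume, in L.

5.88 L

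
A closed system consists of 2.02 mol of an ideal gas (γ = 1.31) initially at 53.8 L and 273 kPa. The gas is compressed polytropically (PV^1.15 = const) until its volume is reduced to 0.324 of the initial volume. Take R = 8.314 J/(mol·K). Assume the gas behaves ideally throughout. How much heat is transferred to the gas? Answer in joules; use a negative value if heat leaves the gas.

T₁ = P₁V₁/(nR) = 273×53.8/(2.02×8.314) = 875 K.
Polytropic n=1.15: T₂ = T₁(V₁/V₂)^(n−1) = 875×(3.09)^0.15 = 1040 K; P₂ = P₁(V₁/V₂)^n = 998 kPa.
W = (P₁V₁−P₂V₂)/(n−1) = (273×53.8−998×17.4)/0.15 = -18000 J.
ΔU = nCvΔT = 2.02×26.8×(1040−875) = 8730 J.
Q = ΔU + W = -9310 J.

-9310 J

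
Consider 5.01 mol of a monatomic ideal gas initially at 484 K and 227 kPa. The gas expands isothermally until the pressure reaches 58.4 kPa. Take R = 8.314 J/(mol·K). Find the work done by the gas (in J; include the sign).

V₁ = nRT₁/P₁ = 5.01×8.314×484/227 = 88.8 L.
Isothermal: T stays 484 K; PV = const ⇒ V₂ = 345 L, P₂ = 58.4 kPa.
W = nRT ln(V₂/V₁) = 5.01×8.314×484×ln(3.89) = 27400 J.

27400 J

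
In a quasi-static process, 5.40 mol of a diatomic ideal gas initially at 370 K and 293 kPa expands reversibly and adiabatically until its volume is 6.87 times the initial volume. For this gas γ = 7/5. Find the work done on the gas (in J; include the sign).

-22300 J

V₁ = nRT₁/P₁ = 5.40×8.314×370/293 = 56.7 L.
Adiabatic: TV^(γ−1) = const ⇒ T₂ = 370×(0.146)^0.400 = 171 K; PV^γ = const ⇒ P₂ = 19.7 kPa.
ΔU = nCvΔT = 5.40×20.8×(171−370) = -22300 J.
Q = 0 for an adiabatic process, so W = −ΔU = 22300 J.
Work done on the gas = −W_by = -22300 J.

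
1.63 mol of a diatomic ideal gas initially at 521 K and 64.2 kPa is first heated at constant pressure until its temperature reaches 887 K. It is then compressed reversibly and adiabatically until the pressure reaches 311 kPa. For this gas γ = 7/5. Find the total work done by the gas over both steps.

V₁ = nRT₁/P₁ = 1.63×8.314×521/64.2 = 110 L.
Step 1 — Isobaric: P stays 64.2 kPa; V/T = const ⇒ T₂ = 887 K, V₂ = 187 L.
W = PΔV = 64.2×(187−110) kPa·L = 4960 J.
ΔU = nCvΔT = 1.63×20.8×(887−521) = 12400 J.
Q = ΔU + W = nCpΔT = 17400 J.
State after step 1: P = 64.2 kPa, V = 187 L, T = 887 K.
Step 2 — Adiabatic: T₂/T₁ = (P₂/P₁)^((γ−1)/γ) ⇒ T₂ = 887×(4.84)^0.286 = 1390 K; V₂ = 60.7 L.
ΔU = nCvΔT = 1.63×20.8×(1390−887) = 17100 J.
Q = 0 for an adiabatic process, so W = −ΔU = -17100 J.
Net over both steps: W = -12200 J, Q = 17400 J, ΔU = 29500 J.

-12200 J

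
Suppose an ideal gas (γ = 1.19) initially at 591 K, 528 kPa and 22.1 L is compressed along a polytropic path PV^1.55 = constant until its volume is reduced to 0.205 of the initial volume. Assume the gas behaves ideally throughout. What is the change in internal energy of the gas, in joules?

85400 J

n = P₁V₁/(RT₁) = 528×22.1/(8.314×591) = 2.37 mol.
Polytropic n=1.55: T₂ = T₁(V₁/V₂)^(n−1) = 591×(4.88)^0.55 = 1410 K; P₂ = P₁(V₁/V₂)^n = 6160 kPa.
For an ideal gas ΔU = nCvΔT with Cv = R/(γ−1) = 43.8 J/(mol·K).
ΔU = 2.37×43.8×(1410−591) = 85400 J.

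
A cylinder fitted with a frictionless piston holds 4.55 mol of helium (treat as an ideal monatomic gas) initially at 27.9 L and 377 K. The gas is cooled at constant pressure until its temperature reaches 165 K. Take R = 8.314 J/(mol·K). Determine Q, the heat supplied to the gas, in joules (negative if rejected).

-20000 J

P₁ = nRT₁/V₁ = 4.55×8.314×377/27.9 = 511 kPa.
Isobaric: P stays 511 kPa; V/T = const ⇒ T₂ = 165 K, V₂ = 12.2 L.
W = PΔV = 511×(12.2−27.9) kPa·L = -8020 J.
ΔU = nCvΔT = 4.55×12.5×(165−377) = -12000 J.
Q = ΔU + W = nCpΔT = -20000 J.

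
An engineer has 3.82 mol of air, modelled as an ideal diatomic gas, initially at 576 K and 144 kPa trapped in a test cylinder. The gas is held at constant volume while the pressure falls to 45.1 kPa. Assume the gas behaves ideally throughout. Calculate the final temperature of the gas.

180 K

V₁ = nRT₁/P₁ = 3.82×8.314×576/144 = 127 L.
Isochoric: V stays 127 L; P/T = const ⇒ T₂ = 180 K, P₂ = 45.1 kPa.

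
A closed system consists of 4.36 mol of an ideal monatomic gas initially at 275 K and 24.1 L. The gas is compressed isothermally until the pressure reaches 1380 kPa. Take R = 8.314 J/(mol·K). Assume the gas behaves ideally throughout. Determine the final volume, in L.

P₁ = nRT₁/V₁ = 4.36×8.314×275/24.1 = 414 kPa.
Isothermal: T stays 275 K; PV = const ⇒ V₂ = 7.22 L, P₂ = 1380 kPa.

7.22 L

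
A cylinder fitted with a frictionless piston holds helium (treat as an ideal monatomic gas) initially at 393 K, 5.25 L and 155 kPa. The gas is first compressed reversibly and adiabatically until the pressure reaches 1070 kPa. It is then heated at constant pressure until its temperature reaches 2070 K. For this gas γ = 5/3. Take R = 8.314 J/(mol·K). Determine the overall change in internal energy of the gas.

5210 J

n = P₁V₁/(RT₁) = 155×5.25/(8.314×393) = 0.249 mol.
Step 1 — Adiabatic: T₂/T₁ = (P₂/P₁)^((γ−1)/γ) ⇒ T₂ = 393×(6.90)^0.400 = 851 K; V₂ = 1.65 L.
ΔU = nCvΔT = 0.249×12.5×(851−393) = 1420 J.
Q = 0 for an adiabatic process, so W = −ΔU = -1420 J.
State after step 1: P = 1070 kPa, V = 1.65 L, T = 851 K.
Step 2 — Isobaric: P stays 1070 kPa; V/T = const ⇒ T₂ = 2070 K, V₂ = 4.01 L.
W = PΔV = 1070×(4.01−1.65) kPa·L = 2520 J.
ΔU = nCvΔT = 0.249×12.5×(2070−851) = 3790 J.
Q = ΔU + W = nCpΔT = 6310 J.
Net over both steps: W = 1100 J, Q = 6310 J, ΔU = 5210 J.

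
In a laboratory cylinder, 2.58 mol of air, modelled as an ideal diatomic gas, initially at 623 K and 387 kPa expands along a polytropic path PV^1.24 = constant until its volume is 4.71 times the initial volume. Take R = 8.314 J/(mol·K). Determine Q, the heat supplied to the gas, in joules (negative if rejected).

V₁ = nRT₁/P₁ = 2.58×8.314×623/387 = 34.5 L.
Polytropic n=1.24: T₂ = T₁(V₁/V₂)^(n−1) = 623×(0.212)^0.24 = 429 K; P₂ = P₁(V₁/V₂)^n = 56.6 kPa.
W = (P₁V₁−P₂V₂)/(n−1) = (387×34.5−56.6×163)/0.24 = 17300 J.
ΔU = nCvΔT = 2.58×20.8×(429−623) = -10400 J.
Q = ΔU + W = 6920 J.

6920 J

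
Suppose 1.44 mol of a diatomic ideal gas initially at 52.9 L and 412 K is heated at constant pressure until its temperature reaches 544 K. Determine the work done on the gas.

P₁ = nRT₁/V₁ = 1.44×8.314×412/52.9 = 93.2 kPa.
Isobaric: P stays 93.2 kPa; V/T = const ⇒ T₂ = 544 K, V₂ = 69.8 L.
W = PΔV = 93.2×(69.8−52.9) kPa·L = 1580 J.
Work done on the gas = −W_by = -1580 J.

-1580 J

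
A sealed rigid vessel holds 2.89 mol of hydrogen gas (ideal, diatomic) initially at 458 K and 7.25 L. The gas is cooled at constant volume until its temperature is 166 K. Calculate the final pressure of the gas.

550 kPa

P₁ = nRT₁/V₁ = 2.89×8.314×458/7.25 = 1520 kPa.
Isochoric: V stays 7.25 L; P/T = const ⇒ T₂ = 166 K, P₂ = 550 kPa.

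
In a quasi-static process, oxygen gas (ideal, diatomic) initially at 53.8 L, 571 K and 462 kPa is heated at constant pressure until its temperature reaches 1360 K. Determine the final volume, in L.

Isobaric: P stays 462 kPa; V/T = const ⇒ T₂ = 1360 K, V₂ = 128 L.

128 L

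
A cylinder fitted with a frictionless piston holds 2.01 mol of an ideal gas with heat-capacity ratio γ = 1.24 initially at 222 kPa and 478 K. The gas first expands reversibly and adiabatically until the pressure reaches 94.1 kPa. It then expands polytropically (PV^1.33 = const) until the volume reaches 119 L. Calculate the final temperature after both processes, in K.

V₁ = nRT₁/P₁ = 2.01×8.314×478/222 = 36.0 L.
Step 1 — Adiabatic: T₂/T₁ = (P₂/P₁)^((γ−1)/γ) ⇒ T₂ = 478×(0.424)^0.194 = 405 K; V₂ = 71.9 L.
ΔU = nCvΔT = 2.01×34.6×(405−478) = -5090 J.
Q = 0 for an adiabatic process, so W = −ΔU = 5090 J.
State after step 1: P = 94.1 kPa, V = 71.9 L, T = 405 K.
Step 2 — Polytropic n=1.33: T₂ = T₁(V₁/V₂)^(n−1) = 405×(0.604)^0.33 = 343 K; P₂ = P₁(V₁/V₂)^n = 48.1 kPa.
W = (P₁V₁−P₂V₂)/(n−1) = (94.1×71.9−48.1×119)/0.33 = 3140 J.
ΔU = nCvΔT = 2.01×34.6×(343−405) = -4320 J.
Q = ΔU + W = -1180 J.
Net over both steps: W = 8240 J, Q = -1180 J, ΔU = -9410 J.

343 K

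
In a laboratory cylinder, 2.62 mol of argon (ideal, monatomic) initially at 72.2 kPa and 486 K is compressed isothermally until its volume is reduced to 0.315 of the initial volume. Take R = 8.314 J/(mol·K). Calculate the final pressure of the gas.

V₁ = nRT₁/P₁ = 2.62×8.314×486/72.2 = 147 L.
Isothermal: T stays 486 K; PV = const ⇒ V₂ = 46.2 L, P₂ = 229 kPa.

229 kPa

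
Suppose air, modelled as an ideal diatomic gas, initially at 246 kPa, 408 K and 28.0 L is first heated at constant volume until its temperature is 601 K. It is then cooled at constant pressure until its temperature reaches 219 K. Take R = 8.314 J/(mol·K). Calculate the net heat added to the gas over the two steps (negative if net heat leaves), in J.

-14400 J

n = P₁V₁/(RT₁) = 246×28.0/(8.314×408) = 2.03 mol.
Step 1 — Isochoric: V stays 28.0 L; P/T = const ⇒ T₂ = 601 K, P₂ = 362 kPa.
W = 0 (no volume change).
ΔU = nCvΔT = 2.03×20.8×(601−408) = 8150 J.
Q = ΔU = 8150 J.
State after step 1: P = 362 kPa, V = 28.0 L, T = 601 K.
Step 2 — Isobaric: P stays 362 kPa; V/T = const ⇒ T₂ = 219 K, V₂ = 10.2 L.
W = PΔV = 362×(10.2−28.0) kPa·L = -6450 J.
ΔU = nCvΔT = 2.03×20.8×(219−601) = -16100 J.
Q = ΔU + W = nCpΔT = -22600 J.
Net over both steps: W = -6450 J, Q = -14400 J, ΔU = -7980 J.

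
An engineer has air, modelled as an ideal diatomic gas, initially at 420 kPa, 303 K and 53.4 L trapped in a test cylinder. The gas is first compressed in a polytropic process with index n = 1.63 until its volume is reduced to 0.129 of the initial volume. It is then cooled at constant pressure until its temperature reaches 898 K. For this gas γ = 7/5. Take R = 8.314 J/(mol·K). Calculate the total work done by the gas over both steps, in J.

n = P₁V₁/(RT₁) = 420×53.4/(8.314×303) = 8.90 mol.
Step 1 — Polytropic n=1.63: T₂ = T₁(V₁/V₂)^(n−1) = 303×(7.75)^0.63 = 1100 K; P₂ = P₁(V₁/V₂)^n = 11800 kPa.
W = (P₁V₁−P₂V₂)/(n−1) = (420×53.4−11800×6.89)/0.63 = -93800 J.
ΔU = nCvΔT = 8.90×20.8×(1100−303) = 148000 J.
Q = ΔU + W = 53900 J.
State after step 1: P = 11800 kPa, V = 6.89 L, T = 1100 K.
Step 2 — Isobaric: P stays 11800 kPa; V/T = const ⇒ T₂ = 898 K, V₂ = 5.62 L.
W = PΔV = 11800×(5.62−6.89) kPa·L = -15000 J.
ΔU = nCvΔT = 8.90×20.8×(898−1100) = -37600 J.
Q = ΔU + W = nCpΔT = -52600 J.
Net over both steps: W = -109000 J, Q = 1330 J, ΔU = 110000 J.

-109000 J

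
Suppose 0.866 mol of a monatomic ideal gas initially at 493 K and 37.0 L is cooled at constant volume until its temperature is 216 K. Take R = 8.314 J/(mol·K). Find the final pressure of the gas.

42.0 kPa

P₁ = nRT₁/V₁ = 0.866×8.314×493/37.0 = 95.9 kPa.
Isochoric: V stays 37.0 L; P/T = const ⇒ T₂ = 216 K, P₂ = 42.0 kPa.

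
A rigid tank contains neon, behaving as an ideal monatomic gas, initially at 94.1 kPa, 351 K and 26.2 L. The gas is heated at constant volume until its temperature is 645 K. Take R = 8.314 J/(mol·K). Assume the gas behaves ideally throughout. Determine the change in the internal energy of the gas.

n = P₁V₁/(RT₁) = 94.1×26.2/(8.314×351) = 0.845 mol.
Isochoric: V stays 26.2 L; P/T = const ⇒ T₂ = 645 K, P₂ = 173 kPa.
For an ideal gas ΔU = nCvΔT with Cv = (3/2)R = 12.5 J/(mol·K).
ΔU = 0.845×12.5×(645−351) = 3100 J.

3100 J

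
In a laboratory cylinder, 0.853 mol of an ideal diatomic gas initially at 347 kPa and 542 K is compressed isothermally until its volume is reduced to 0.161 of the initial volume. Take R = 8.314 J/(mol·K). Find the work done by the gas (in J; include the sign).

-7020 J

V₁ = nRT₁/P₁ = 0.853×8.314×542/347 = 11.1 L.
Isothermal: T stays 542 K; PV = const ⇒ V₂ = 1.78 L, P₂ = 2160 kPa.
W = nRT ln(V₂/V₁) = 0.853×8.314×542×ln(0.161) = -7020 J.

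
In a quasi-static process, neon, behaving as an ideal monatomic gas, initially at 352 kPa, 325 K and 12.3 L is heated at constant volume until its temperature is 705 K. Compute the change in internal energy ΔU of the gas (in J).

n = P₁V₁/(RT₁) = 352×12.3/(8.314×325) = 1.60 mol.
Isochoric: V stays 12.3 L; P/T = const ⇒ T₂ = 705 K, P₂ = 764 kPa.
For an ideal gas ΔU = nCvΔT with Cv = (3/2)R = 12.5 J/(mol·K).
ΔU = 1.60×12.5×(705−325) = 7590 J.

7590 J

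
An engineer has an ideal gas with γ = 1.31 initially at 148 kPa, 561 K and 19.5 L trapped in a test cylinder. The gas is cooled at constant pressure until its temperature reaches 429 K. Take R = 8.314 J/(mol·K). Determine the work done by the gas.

n = P₁V₁/(RT₁) = 148×19.5/(8.314×561) = 0.619 mol.
Isobaric: P stays 148 kPa; V/T = const ⇒ T₂ = 429 K, V₂ = 14.9 L.
W = PΔV = 148×(14.9−19.5) kPa·L = -679 J.

-679 J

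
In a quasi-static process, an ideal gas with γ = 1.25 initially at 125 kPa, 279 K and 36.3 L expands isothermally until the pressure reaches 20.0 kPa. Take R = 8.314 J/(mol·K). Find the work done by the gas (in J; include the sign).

n = P₁V₁/(RT₁) = 125×36.3/(8.314×279) = 1.96 mol.
Isothermal: T stays 279 K; PV = const ⇒ V₂ = 227 L, P₂ = 20.0 kPa.
W = nRT ln(V₂/V₁) = 1.96×8.314×279×ln(6.25) = 8320 J.

8320 J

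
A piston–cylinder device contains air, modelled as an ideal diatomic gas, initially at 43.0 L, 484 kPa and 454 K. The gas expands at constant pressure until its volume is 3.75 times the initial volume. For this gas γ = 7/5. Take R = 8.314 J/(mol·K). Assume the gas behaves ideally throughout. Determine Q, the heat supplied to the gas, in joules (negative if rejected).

200000 J

n = P₁V₁/(RT₁) = 484×43.0/(8.314×454) = 5.51 mol.
Isobaric: P stays 484 kPa; V/T = const ⇒ T₂ = 1700 K, V₂ = 161 L.
W = PΔV = 484×(161−43.0) kPa·L = 57200 J.
ΔU = nCvΔT = 5.51×20.8×(1700−454) = 143000 J.
Q = ΔU + W = nCpΔT = 200000 J.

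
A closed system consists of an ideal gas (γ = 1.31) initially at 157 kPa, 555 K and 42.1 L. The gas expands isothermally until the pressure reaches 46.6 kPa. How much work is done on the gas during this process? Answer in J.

-8030 J

n = P₁V₁/(RT₁) = 157×42.1/(8.314×555) = 1.43 mol.
Isothermal: T stays 555 K; PV = const ⇒ V₂ = 142 L, P₂ = 46.6 kPa.
W = nRT ln(V₂/V₁) = 1.43×8.314×555×ln(3.37) = 8030 J.
Work done on the gas = −W_by = -8030 J.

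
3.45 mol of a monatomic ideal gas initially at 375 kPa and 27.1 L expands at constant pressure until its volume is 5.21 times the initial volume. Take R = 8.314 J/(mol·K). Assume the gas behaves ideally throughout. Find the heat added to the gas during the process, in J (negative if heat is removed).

T₁ = P₁V₁/(nR) = 375×27.1/(3.45×8.314) = 354 K.
Isobaric: P stays 375 kPa; V/T = const ⇒ T₂ = 1850 K, V₂ = 141 L.
W = PΔV = 375×(141−27.1) kPa·L = 42800 J.
ΔU = nCvΔT = 3.45×12.5×(1850−354) = 64200 J.
Q = ΔU + W = nCpΔT = 107000 J.

107000 J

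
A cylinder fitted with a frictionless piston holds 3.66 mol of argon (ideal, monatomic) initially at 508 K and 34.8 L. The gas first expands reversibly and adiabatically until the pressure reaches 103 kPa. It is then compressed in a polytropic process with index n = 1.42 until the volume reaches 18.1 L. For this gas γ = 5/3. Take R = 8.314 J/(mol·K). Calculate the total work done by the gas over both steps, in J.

P₁ = nRT₁/V₁ = 3.66×8.314×508/34.8 = 444 kPa.
Step 1 — Adiabatic: T₂/T₁ = (P₂/P₁)^((γ−1)/γ) ⇒ T₂ = 508×(0.232)^0.400 = 283 K; V₂ = 83.6 L.
ΔU = nCvΔT = 3.66×12.5×(283−508) = -10300 J.
Q = 0 for an adiabatic process, so W = −ΔU = 10300 J.
State after step 1: P = 103 kPa, V = 83.6 L, T = 283 K.
Step 2 — Polytropic n=1.42: T₂ = T₁(V₁/V₂)^(n−1) = 283×(4.62)^0.42 = 538 K; P₂ = P₁(V₁/V₂)^n = 905 kPa.
W = (P₁V₁−P₂V₂)/(n−1) = (103×83.6−905×18.1)/0.42 = -18500 J.
ΔU = nCvΔT = 3.66×12.5×(538−283) = 11700 J.
Q = ΔU + W = -6850 J.
Net over both steps: W = -8240 J, Q = -6850 J, ΔU = 1390 J.

-8240 J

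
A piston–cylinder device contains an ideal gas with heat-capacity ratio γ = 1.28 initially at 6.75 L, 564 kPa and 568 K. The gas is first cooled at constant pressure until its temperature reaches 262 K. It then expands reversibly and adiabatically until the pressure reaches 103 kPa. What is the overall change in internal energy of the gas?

n = P₁V₁/(RT₁) = 564×6.75/(8.314×568) = 0.806 mol.
Step 1 — Isobaric: P stays 564 kPa; V/T = const ⇒ T₂ = 262 K, V₂ = 3.11 L.
W = PΔV = 564×(3.11−6.75) kPa·L = -2050 J.
ΔU = nCvΔT = 0.806×29.7×(262−568) = -7320 J.
Q = ΔU + W = nCpΔT = -9380 J.
State after step 1: P = 564 kPa, V = 3.11 L, T = 262 K.
Step 2 — Adiabatic: T₂/T₁ = (P₂/P₁)^((γ−1)/γ) ⇒ T₂ = 262×(0.183)^0.219 = 181 K; V₂ = 11.8 L.
ΔU = nCvΔT = 0.806×29.7×(181−262) = -1950 J.
Q = 0 for an adiabatic process, so W = −ΔU = 1950 J.
Net over both steps: W = -103 J, Q = -9380 J, ΔU = -9270 J.

-9270 J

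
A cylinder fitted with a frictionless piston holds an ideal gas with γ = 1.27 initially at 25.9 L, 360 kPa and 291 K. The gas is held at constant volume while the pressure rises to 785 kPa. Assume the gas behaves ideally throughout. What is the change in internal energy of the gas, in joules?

40800 J

n = P₁V₁/(RT₁) = 360×25.9/(8.314×291) = 3.85 mol.
Isochoric: V stays 25.9 L; P/T = const ⇒ T₂ = 635 K, P₂ = 785 kPa.
For an ideal gas ΔU = nCvΔT with Cv = R/(γ−1) = 30.8 J/(mol·K).
ΔU = 3.85×30.8×(635−291) = 40800 J.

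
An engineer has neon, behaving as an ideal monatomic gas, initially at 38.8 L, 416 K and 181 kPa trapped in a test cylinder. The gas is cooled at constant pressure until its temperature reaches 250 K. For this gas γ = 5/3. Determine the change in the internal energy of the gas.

n = P₁V₁/(RT₁) = 181×38.8/(8.314×416) = 2.03 mol.
Isobaric: P stays 181 kPa; V/T = const ⇒ T₂ = 250 K, V₂ = 23.3 L.
For an ideal gas ΔU = nCvΔT with Cv = (3/2)R = 12.5 J/(mol·K).
ΔU = 2.03×12.5×(250−416) = -4200 J.

-4200 J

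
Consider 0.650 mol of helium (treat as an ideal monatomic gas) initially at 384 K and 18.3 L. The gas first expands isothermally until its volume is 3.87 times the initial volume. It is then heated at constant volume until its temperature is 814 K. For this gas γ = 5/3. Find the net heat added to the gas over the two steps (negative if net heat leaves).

6290 J

P₁ = nRT₁/V₁ = 0.650×8.314×384/18.3 = 113 kPa.
Step 1 — Isothermal: T stays 384 K; PV = const ⇒ V₂ = 70.8 L, P₂ = 29.3 kPa.
ΔU = 0 (ideal gas, T constant).
W = nRT ln(V₂/V₁) = 0.650×8.314×384×ln(3.87) = 2810 J.
Q = ΔU + W = 2810 J.
State after step 1: P = 29.3 kPa, V = 70.8 L, T = 384 K.
Step 2 — Isochoric: V stays 70.8 L; P/T = const ⇒ T₂ = 814 K, P₂ = 62.1 kPa.
W = 0 (no volume change).
ΔU = nCvΔT = 0.650×12.5×(814−384) = 3490 J.
Q = ΔU = 3490 J.
Net over both steps: W = 2810 J, Q = 6290 J, ΔU = 3490 J.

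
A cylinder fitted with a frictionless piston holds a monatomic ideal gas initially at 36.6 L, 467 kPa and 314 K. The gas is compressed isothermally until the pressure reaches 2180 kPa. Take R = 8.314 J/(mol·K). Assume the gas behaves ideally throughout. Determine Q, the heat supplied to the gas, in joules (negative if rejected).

n = P₁V₁/(RT₁) = 467×36.6/(8.314×314) = 6.55 mol.
Isothermal: T stays 314 K; PV = const ⇒ V₂ = 7.84 L, P₂ = 2180 kPa.
ΔU = 0 (ideal gas, T constant).
W = nRT ln(V₂/V₁) = 6.55×8.314×314×ln(0.214) = -26300 J.
Q = ΔU + W = -26300 J.

-26300 J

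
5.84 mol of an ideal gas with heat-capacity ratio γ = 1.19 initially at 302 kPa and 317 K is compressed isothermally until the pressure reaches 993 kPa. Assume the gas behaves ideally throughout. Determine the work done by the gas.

-18300 J

V₁ = nRT₁/P₁ = 5.84×8.314×317/302 = 51.0 L.
Isothermal: T stays 317 K; PV = const ⇒ V₂ = 15.5 L, P₂ = 993 kPa.
W = nRT ln(V₂/V₁) = 5.84×8.314×317×ln(0.304) = -18300 J.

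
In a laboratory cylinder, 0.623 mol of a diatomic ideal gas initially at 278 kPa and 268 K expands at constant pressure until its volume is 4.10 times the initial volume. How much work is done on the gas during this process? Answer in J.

-4300 J

V₁ = nRT₁/P₁ = 0.623×8.314×268/278 = 4.99 L.
Isobaric: P stays 278 kPa; V/T = const ⇒ T₂ = 1100 K, V₂ = 20.5 L.
W = PΔV = 278×(20.5−4.99) kPa·L = 4300 J.
Work done on the gas = −W_by = -4300 J.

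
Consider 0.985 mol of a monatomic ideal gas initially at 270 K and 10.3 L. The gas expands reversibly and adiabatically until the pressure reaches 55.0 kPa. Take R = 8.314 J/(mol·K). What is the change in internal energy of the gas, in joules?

P₁ = nRT₁/V₁ = 0.985×8.314×270/10.3 = 215 kPa.
Adiabatic: T₂/T₁ = (P₂/P₁)^((γ−1)/γ) ⇒ T₂ = 270×(0.256)^0.400 = 157 K; V₂ = 23.3 L.
For an ideal gas ΔU = nCvΔT with Cv = (3/2)R = 12.5 J/(mol·K).
ΔU = 0.985×12.5×(157−270) = -1390 J.

-1390 J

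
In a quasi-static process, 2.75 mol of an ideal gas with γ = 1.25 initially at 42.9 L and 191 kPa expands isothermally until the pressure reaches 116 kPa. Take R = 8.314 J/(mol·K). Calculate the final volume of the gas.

T₁ = P₁V₁/(nR) = 191×42.9/(2.75×8.314) = 358 K.
Isothermal: T stays 358 K; PV = const ⇒ V₂ = 70.6 L, P₂ = 116 kPa.

70.6 L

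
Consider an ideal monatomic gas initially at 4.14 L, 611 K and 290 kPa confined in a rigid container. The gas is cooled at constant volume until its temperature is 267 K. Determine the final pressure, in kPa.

Isochoric: V stays 4.14 L; P/T = const ⇒ T₂ = 267 K, P₂ = 127 kPa.

127 kPa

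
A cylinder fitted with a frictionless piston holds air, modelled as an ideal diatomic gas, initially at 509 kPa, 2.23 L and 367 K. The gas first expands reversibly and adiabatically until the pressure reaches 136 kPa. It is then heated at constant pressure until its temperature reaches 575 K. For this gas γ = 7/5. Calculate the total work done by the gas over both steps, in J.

n = P₁V₁/(RT₁) = 509×2.23/(8.314×367) = 0.372 mol.
Step 1 — Adiabatic: T₂/T₁ = (P₂/P₁)^((γ−1)/γ) ⇒ T₂ = 367×(0.267)^0.286 = 252 K; V₂ = 5.72 L.
ΔU = nCvΔT = 0.372×20.8×(252−367) = -891 J.
Q = 0 for an adiabatic process, so W = −ΔU = 891 J.
State after step 1: P = 136 kPa, V = 5.72 L, T = 252 K.
Step 2 — Isobaric: P stays 136 kPa; V/T = const ⇒ T₂ = 575 K, V₂ = 13.1 L.
W = PΔV = 136×(13.1−5.72) kPa·L = 1000 J.
ΔU = nCvΔT = 0.372×20.8×(575−252) = 2500 J.
Q = ΔU + W = nCpΔT = 3500 J.
Net over both steps: W = 1890 J, Q = 3500 J, ΔU = 1610 J.

1890 J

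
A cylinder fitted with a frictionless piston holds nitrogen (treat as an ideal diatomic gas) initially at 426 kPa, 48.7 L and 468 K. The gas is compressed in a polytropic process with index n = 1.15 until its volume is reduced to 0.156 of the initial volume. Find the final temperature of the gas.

618 K

Polytropic n=1.15: T₂ = T₁(V₁/V₂)^(n−1) = 468×(6.41)^0.15 = 618 K; P₂ = P₁(V₁/V₂)^n = 3610 kPa.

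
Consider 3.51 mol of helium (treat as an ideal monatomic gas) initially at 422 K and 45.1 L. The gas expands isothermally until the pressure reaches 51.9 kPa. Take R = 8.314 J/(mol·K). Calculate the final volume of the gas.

P₁ = nRT₁/V₁ = 3.51×8.314×422/45.1 = 273 kPa.
Isothermal: T stays 422 K; PV = const ⇒ V₂ = 237 L, P₂ = 51.9 kPa.

237 L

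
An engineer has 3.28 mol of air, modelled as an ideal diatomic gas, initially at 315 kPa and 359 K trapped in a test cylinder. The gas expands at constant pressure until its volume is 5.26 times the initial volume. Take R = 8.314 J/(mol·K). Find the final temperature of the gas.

V₁ = nRT₁/P₁ = 3.28×8.314×359/315 = 31.1 L.
Isobaric: P stays 315 kPa; V/T = const ⇒ T₂ = 1890 K, V₂ = 163 L.

1890 K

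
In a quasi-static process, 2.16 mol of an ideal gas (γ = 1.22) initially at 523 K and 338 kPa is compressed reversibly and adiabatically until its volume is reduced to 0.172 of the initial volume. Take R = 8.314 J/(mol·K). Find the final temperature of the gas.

V₁ = nRT₁/P₁ = 2.16×8.314×523/338 = 27.8 L.
Adiabatic: TV^(γ−1) = const ⇒ T₂ = 523×(5.81)^0.220 = 770 K; PV^γ = const ⇒ P₂ = 2890 kPa.

770 K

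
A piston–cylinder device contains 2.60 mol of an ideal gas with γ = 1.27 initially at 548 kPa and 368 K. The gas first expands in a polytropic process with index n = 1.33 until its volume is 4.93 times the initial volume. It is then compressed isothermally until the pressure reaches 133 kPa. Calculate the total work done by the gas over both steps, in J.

V₁ = nRT₁/P₁ = 2.60×8.314×368/548 = 14.5 L.
Step 1 — Polytropic n=1.33: T₂ = T₁(V₁/V₂)^(n−1) = 368×(0.203)^0.33 = 217 K; P₂ = P₁(V₁/V₂)^n = 65.7 kPa.
W = (P₁V₁−P₂V₂)/(n−1) = (548×14.5−65.7×71.6)/0.33 = 9870 J.
ΔU = nCvΔT = 2.60×30.8×(217−368) = -12100 J.
Q = ΔU + W = -2190 J.
State after step 1: P = 65.7 kPa, V = 71.6 L, T = 217 K.
Step 2 — Isothermal: T stays 217 K; PV = const ⇒ V₂ = 35.3 L, P₂ = 133 kPa.
ΔU = 0 (ideal gas, T constant).
W = nRT ln(V₂/V₁) = 2.60×8.314×217×ln(0.494) = -3320 J.
Q = ΔU + W = -3320 J.
Net over both steps: W = 6550 J, Q = -5510 J, ΔU = -12100 J.

6550 J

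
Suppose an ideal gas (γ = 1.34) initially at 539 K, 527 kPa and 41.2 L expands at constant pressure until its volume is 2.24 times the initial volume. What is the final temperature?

Isobaric: P stays 527 kPa; V/T = const ⇒ T₂ = 1210 K, V₂ = 92.3 L.

1210 K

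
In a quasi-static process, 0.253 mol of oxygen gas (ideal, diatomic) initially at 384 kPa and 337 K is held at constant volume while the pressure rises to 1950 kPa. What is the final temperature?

V₁ = nRT₁/P₁ = 0.253×8.314×337/384 = 1.85 L.
Isochoric: V stays 1.85 L; P/T = const ⇒ T₂ = 1710 K, P₂ = 1950 kPa.

1710 K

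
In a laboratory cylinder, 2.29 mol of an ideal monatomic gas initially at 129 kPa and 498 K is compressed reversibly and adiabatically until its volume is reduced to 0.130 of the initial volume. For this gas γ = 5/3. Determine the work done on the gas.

V₁ = nRT₁/P₁ = 2.29×8.314×498/129 = 73.5 L.
Adiabatic: TV^(γ−1) = const ⇒ T₂ = 498×(7.69)^0.667 = 1940 K; PV^γ = const ⇒ P₂ = 3870 kPa.
ΔU = nCvΔT = 2.29×12.5×(1940−498) = 41200 J.
Q = 0 for an adiabatic process, so W = −ΔU = -41200 J.
Work done on the gas = −W_by = 41200 J.

41200 J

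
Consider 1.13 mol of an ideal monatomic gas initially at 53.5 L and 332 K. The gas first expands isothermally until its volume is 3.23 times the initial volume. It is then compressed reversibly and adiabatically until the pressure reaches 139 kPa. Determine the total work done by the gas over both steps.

-2250 J

P₁ = nRT₁/V₁ = 1.13×8.314×332/53.5 = 58.3 kPa.
Step 1 — Isothermal: T stays 332 K; PV = const ⇒ V₂ = 173 L, P₂ = 18.0 kPa.
ΔU = 0 (ideal gas, T constant).
W = nRT ln(V₂/V₁) = 1.13×8.314×332×ln(3.23) = 3660 J.
Q = ΔU + W = 3660 J.
State after step 1: P = 18.0 kPa, V = 173 L, T = 332 K.
Step 2 — Adiabatic: T₂/T₁ = (P₂/P₁)^((γ−1)/γ) ⇒ T₂ = 332×(7.70)^0.400 = 751 K; V₂ = 50.8 L.
ΔU = nCvΔT = 1.13×12.5×(751−332) = 5910 J.
Q = 0 for an adiabatic process, so W = −ΔU = -5910 J.
Net over both steps: W = -2250 J, Q = 3660 J, ΔU = 5910 J.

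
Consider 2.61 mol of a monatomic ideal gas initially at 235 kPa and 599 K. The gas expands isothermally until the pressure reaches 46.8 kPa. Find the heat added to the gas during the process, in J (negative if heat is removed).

V₁ = nRT₁/P₁ = 2.61×8.314×599/235 = 55.3 L.
Isothermal: T stays 599 K; PV = const ⇒ V₂ = 278 L, P₂ = 46.8 kPa.
ΔU = 0 (ideal gas, T constant).
W = nRT ln(V₂/V₁) = 2.61×8.314×599×ln(5.02) = 21000 J.
Q = ΔU + W = 21000 J.

21000 J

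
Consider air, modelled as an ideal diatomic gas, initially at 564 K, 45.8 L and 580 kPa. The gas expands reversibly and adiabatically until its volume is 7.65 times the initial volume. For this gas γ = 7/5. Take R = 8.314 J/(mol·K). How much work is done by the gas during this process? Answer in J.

37000 J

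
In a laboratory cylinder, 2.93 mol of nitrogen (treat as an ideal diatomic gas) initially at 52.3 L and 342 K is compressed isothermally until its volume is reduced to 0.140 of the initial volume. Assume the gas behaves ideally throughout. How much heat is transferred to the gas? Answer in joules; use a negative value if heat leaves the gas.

-16400 J

P₁ = nRT₁/V₁ = 2.93×8.314×342/52.3 = 159 kPa.
Isothermal: T stays 342 K; PV = const ⇒ V₂ = 7.32 L, P₂ = 1140 kPa.
ΔU = 0 (ideal gas, T constant).
W = nRT ln(V₂/V₁) = 2.93×8.314×342×ln(0.140) = -16400 J.
Q = ΔU + W = -16400 J.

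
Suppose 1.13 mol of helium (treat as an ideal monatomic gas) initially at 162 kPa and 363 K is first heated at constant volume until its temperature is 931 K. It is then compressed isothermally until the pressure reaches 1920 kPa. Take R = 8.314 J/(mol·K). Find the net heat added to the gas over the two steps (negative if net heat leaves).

V₁ = nRT₁/P₁ = 1.13×8.314×363/162 = 21.1 L.
Step 1 — Isochoric: V stays 21.1 L; P/T = const ⇒ T₂ = 931 K, P₂ = 415 kPa.
W = 0 (no volume change).
ΔU = nCvΔT = 1.13×12.5×(931−363) = 8000 J.
Q = ΔU = 8000 J.
State after step 1: P = 415 kPa, V = 21.1 L, T = 931 K.
Step 2 — Isothermal: T stays 931 K; PV = const ⇒ V₂ = 4.56 L, P₂ = 1920 kPa.
ΔU = 0 (ideal gas, T constant).
W = nRT ln(V₂/V₁) = 1.13×8.314×931×ln(0.216) = -13400 J.
Q = ΔU + W = -13400 J.
Net over both steps: W = -13400 J, Q = -5380 J, ΔU = 8000 J.

-5380 J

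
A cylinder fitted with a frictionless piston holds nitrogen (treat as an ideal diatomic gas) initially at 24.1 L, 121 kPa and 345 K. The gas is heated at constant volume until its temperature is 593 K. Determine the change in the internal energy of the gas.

n = P₁V₁/(RT₁) = 121×24.1/(8.314×345) = 1.02 mol.
Isochoric: V stays 24.1 L; P/T = const ⇒ T₂ = 593 K, P₂ = 208 kPa.
For an ideal gas ΔU = nCvΔT with Cv = (5/2)R = 20.8 J/(mol·K).
ΔU = 1.02×20.8×(593−345) = 5240 J.

5240 J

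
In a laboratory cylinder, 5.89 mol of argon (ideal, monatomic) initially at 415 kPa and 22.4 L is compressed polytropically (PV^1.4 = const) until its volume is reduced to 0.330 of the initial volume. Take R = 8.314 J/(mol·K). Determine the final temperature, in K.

296 K

T₁ = P₁V₁/(nR) = 415×22.4/(5.89×8.314) = 190 K.
Polytropic n=1.4: T₂ = T₁(V₁/V₂)^(n−1) = 190×(3.03)^0.40 = 296 K; P₂ = P₁(V₁/V₂)^n = 1960 kPa.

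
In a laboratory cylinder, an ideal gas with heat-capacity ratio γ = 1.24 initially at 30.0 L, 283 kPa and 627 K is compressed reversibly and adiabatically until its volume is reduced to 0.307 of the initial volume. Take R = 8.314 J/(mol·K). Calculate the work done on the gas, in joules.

n = P₁V₁/(RT₁) = 283×30.0/(8.314×627) = 1.63 mol.
Adiabatic: TV^(γ−1) = const ⇒ T₂ = 627×(3.26)^0.240 = 832 K; PV^γ = const ⇒ P₂ = 1220 kPa.
ΔU = nCvΔT = 1.63×34.6×(832−627) = 11600 J.
Q = 0 for an adiabatic process, so W = −ΔU = -11600 J.
Work done on the gas = −W_by = 11600 J.

11600 J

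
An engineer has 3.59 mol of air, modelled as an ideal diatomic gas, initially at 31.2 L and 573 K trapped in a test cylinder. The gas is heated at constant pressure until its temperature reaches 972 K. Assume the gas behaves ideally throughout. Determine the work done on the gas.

-11900 J

P₁ = nRT₁/V₁ = 3.59×8.314×573/31.2 = 548 kPa.
Isobaric: P stays 548 kPa; V/T = const ⇒ T₂ = 972 K, V₂ = 52.9 L.
W = PΔV = 548×(52.9−31.2) kPa·L = 11900 J.
Work done on the gas = −W_by = -11900 J.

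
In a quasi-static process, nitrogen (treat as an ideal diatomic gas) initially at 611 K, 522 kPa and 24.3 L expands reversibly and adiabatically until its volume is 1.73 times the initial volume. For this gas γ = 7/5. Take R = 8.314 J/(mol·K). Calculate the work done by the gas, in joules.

6240 J

n = P₁V₁/(RT₁) = 522×24.3/(8.314×611) = 2.50 mol.
Adiabatic: TV^(γ−1) = const ⇒ T₂ = 611×(0.578)^0.400 = 491 K; PV^γ = const ⇒ P₂ = 242 kPa.
ΔU = nCvΔT = 2.50×20.8×(491−611) = -6240 J.
Q = 0 for an adiabatic process, so W = −ΔU = 6240 J.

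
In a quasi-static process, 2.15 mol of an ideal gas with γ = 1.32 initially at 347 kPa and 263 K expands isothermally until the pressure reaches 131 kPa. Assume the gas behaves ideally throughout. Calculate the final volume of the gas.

35.9 L

V₁ = nRT₁/P₁ = 2.15×8.314×263/347 = 13.5 L.
Isothermal: T stays 263 K; PV = const ⇒ V₂ = 35.9 L, P₂ = 131 kPa.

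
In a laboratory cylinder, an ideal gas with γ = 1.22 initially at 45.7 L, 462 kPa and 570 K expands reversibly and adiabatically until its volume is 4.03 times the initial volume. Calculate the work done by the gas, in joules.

n = P₁V₁/(RT₁) = 462×45.7/(8.314×570) = 4.46 mol.
Adiabatic: TV^(γ−1) = const ⇒ T₂ = 570×(0.248)^0.220 = 419 K; PV^γ = const ⇒ P₂ = 84.4 kPa.
ΔU = nCvΔT = 4.46×37.8×(419−570) = -25300 J.
Q = 0 for an adiabatic process, so W = −ΔU = 25300 J.

25300 J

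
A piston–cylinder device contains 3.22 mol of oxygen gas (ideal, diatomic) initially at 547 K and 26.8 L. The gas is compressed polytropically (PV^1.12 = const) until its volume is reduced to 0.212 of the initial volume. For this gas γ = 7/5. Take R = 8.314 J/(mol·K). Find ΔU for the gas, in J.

7490 J

P₁ = nRT₁/V₁ = 3.22×8.314×547/26.8 = 546 kPa.
Polytropic n=1.12: T₂ = T₁(V₁/V₂)^(n−1) = 547×(4.72)^0.12 = 659 K; P₂ = P₁(V₁/V₂)^n = 3100 kPa.
For an ideal gas ΔU = nCvΔT with Cv = (5/2)R = 20.8 J/(mol·K).
ΔU = 3.22×20.8×(659−547) = 7490 J.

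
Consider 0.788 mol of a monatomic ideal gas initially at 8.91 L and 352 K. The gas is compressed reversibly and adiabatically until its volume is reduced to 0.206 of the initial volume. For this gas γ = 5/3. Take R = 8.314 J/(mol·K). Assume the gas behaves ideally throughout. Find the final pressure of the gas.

3600 kPa

P₁ = nRT₁/V₁ = 0.788×8.314×352/8.91 = 259 kPa.
Adiabatic: TV^(γ−1) = const ⇒ T₂ = 352×(4.85)^0.667 = 1010 K; PV^γ = const ⇒ P₂ = 3600 kPa.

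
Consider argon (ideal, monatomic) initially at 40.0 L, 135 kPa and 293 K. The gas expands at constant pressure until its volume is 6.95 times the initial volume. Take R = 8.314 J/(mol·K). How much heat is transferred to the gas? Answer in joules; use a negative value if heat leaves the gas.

80300 J

n = P₁V₁/(RT₁) = 135×40.0/(8.314×293) = 2.22 mol.
Isobaric: P stays 135 kPa; V/T = const ⇒ T₂ = 2040 K, V₂ = 278 L.
W = PΔV = 135×(278−40.0) kPa·L = 32100 J.
ΔU = nCvΔT = 2.22×12.5×(2040−293) = 48200 J.
Q = ΔU + W = nCpΔT = 80300 J.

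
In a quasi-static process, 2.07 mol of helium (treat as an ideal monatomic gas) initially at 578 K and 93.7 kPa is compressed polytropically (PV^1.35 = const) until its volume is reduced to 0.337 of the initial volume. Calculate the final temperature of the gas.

V₁ = nRT₁/P₁ = 2.07×8.314×578/93.7 = 106 L.
Polytropic n=1.35: T₂ = T₁(V₁/V₂)^(n−1) = 578×(2.97)^0.35 = 846 K; P₂ = P₁(V₁/V₂)^n = 407 kPa.

846 K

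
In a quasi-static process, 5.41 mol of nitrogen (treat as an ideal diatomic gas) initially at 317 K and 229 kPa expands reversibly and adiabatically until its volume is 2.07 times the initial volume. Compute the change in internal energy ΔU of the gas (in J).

-9000 J

V₁ = nRT₁/P₁ = 5.41×8.314×317/229 = 62.3 L.
Adiabatic: TV^(γ−1) = const ⇒ T₂ = 317×(0.483)^0.400 = 237 K; PV^γ = const ⇒ P₂ = 82.7 kPa.
For an ideal gas ΔU = nCvΔT with Cv = (5/2)R = 20.8 J/(mol·K).
ΔU = 5.41×20.8×(237−317) = -9000 J.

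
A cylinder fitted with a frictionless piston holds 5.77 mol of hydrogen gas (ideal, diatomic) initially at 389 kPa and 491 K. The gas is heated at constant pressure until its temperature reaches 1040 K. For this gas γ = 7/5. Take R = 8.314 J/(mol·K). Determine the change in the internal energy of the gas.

V₁ = nRT₁/P₁ = 5.77×8.314×491/389 = 60.6 L.
Isobaric: P stays 389 kPa; V/T = const ⇒ T₂ = 1040 K, V₂ = 128 L.
For an ideal gas ΔU = nCvΔT with Cv = (5/2)R = 20.8 J/(mol·K).
ΔU = 5.77×20.8×(1040−491) = 65800 J.

65800 J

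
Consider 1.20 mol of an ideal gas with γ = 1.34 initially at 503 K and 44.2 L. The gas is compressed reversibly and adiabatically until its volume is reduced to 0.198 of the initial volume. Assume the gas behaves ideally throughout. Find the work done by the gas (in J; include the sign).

-10800 J

P₁ = nRT₁/V₁ = 1.20×8.314×503/44.2 = 114 kPa.
Adiabatic: TV^(γ−1) = const ⇒ T₂ = 503×(5.05)^0.340 = 872 K; PV^γ = const ⇒ P₂ = 995 kPa.
ΔU = nCvΔT = 1.20×24.5×(872−503) = 10800 J.
Q = 0 for an adiabatic process, so W = −ΔU = -10800 J.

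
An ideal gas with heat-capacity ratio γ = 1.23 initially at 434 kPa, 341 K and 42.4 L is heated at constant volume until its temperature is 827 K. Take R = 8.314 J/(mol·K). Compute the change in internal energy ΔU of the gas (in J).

114000 J

n = P₁V₁/(RT₁) = 434×42.4/(8.314×341) = 6.49 mol.
Isochoric: V stays 42.4 L; P/T = const ⇒ T₂ = 827 K, P₂ = 1050 kPa.
For an ideal gas ΔU = nCvΔT with Cv = R/(γ−1) = 36.1 J/(mol·K).
ΔU = 6.49×36.1×(827−341) = 114000 J.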